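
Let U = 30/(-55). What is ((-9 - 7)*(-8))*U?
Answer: -768/11 ≈ -69.818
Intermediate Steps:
U = -6/11 (U = 30*(-1/55) = -6/11 ≈ -0.54545)
((-9 - 7)*(-8))*U = ((-9 - 7)*(-8))*(-6/11) = -16*(-8)*(-6/11) = 128*(-6/11) = -768/11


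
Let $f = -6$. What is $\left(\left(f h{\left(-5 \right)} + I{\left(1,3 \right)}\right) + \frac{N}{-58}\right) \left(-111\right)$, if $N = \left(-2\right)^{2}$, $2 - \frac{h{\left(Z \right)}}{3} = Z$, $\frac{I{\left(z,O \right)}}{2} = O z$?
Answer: $\frac{386502}{29} \approx 13328.0$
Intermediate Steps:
$I{\left(z,O \right)} = 2 O z$
$h{\left(Z \right)} = 6 - 3 Z$
$N = 4$
$\left(\left(f h{\left(-5 \right)} + I{\left(1,3 \right)}\right) + \frac{N}{-58}\right) \left(-111\right) = \left(\left(- 6 \left(6 - -15\right) + 2 \cdot 3 \cdot 1\right) + \frac{4}{-58}\right) \left(-111\right) = \left(\left(- 6 \left(6 + 15\right) + 6\right) + 4 \left(- \frac{1}{58}\right)\right) \left(-111\right) = \left(\left(\left(-6\right) 21 + 6\right) - \frac{2}{29}\right) \left(-111\right) = \left(\left(-126 + 6\right) - \frac{2}{29}\right) \left(-111\right) = \left(-120 - \frac{2}{29}\right) \left(-111\right) = \left(- \frac{3482}{29}\right) \left(-111\right) = \frac{386502}{29}$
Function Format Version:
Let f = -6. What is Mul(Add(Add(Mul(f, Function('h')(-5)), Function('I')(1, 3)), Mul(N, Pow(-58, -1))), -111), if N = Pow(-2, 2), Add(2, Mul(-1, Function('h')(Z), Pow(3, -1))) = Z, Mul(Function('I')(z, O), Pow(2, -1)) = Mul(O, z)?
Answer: Rational(386502, 29) ≈ 13328.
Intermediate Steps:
Function('I')(z, O) = Mul(2, O, z) (Function('I')(z, O) = Mul(2, Mul(O, z)) = Mul(2, O, z))
Function('h')(Z) = Add(6, Mul(-3, Z))
N = 4
Mul(Add(Add(Mul(f, Function('h')(-5)), Function('I')(1, 3)), Mul(N, Pow(-58, -1))), -111) = Mul(Add(Add(Mul(-6, Add(6, Mul(-3, -5))), Mul(2, 3, 1)), Mul(4, Pow(-58, -1))), -111) = Mul(Add(Add(Mul(-6, Add(6, 15)), 6), Mul(4, Rational(-1, 58))), -111) = Mul(Add(Add(Mul(-6, 21), 6), Rational(-2, 29)), -111) = Mul(Add(Add(-126, 6), Rational(-2, 29)), -111) = Mul(Add(-120, Rational(-2, 29)), -111) = Mul(Rational(-3482, 29), -111) = Rational(386502, 29)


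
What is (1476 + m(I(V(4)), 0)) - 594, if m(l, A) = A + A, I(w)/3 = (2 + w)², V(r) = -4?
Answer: 882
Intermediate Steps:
I(w) = 3*(2 + w)²
m(l, A) = 2*A
(1476 + m(I(V(4)), 0)) - 594 = (1476 + 2*0) - 594 = (1476 + 0) - 594 = 1476 - 594 = 882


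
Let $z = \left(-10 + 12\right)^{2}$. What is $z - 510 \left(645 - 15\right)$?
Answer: $-321296$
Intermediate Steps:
$z = 4$ ($z = 2^{2} = 4$)
$z - 510 \left(645 - 15\right) = 4 - 510 \left(645 - 15\right) = 4 - 321300 = -321296$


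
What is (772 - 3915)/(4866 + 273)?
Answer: -3143/5139 ≈ -0.61160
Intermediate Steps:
(772 - 3915)/(4866 + 273) = -3143/5139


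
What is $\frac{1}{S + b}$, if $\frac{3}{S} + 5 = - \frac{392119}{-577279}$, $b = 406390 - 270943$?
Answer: $\frac{2494276}{337840469535} \approx 7.383 \cdot 10^{-6}$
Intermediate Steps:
$b = 135447$
$S = - \frac{1731837}{2494276}$ ($S = \frac{3}{-5 - \frac{392119}{-577279}} = \frac{3}{-5 - - \frac{392119}{577279}} = \frac{3}{-5 + \frac{392119}{577279}} = \frac{3}{- \frac{2494276}{577279}} = 3 \left(- \frac{577279}{2494276}\right) = - \frac{1731837}{2494276} \approx -0.69432$)
$\frac{1}{S + b} = \frac{1}{- \frac{1731837}{2494276} + 135447} = \frac{1}{\frac{337840469535}{2494276}} = \frac{2494276}{337840469535}$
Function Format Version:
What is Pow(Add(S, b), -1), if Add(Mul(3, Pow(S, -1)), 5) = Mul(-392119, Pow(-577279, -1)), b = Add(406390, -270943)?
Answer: Rational(2494276, 337840469535) ≈ 7.3830e-6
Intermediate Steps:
b = 135447
S = Rational(-1731837, 2494276) (S = Mul(3, Pow(Add(-5, Mul(-392119, Pow(-577279, -1))), -1)) = Mul(3, Pow(Add(-5, Mul(-392119, Rational(-1, 577279))), -1)) = Mul(3, Pow(Add(-5, Rational(392119, 577279)), -1)) = Mul(3, Pow(Rational(-2494276, 577279), -1)) = Mul(3, Rational(-577279, 2494276)) = Rational(-1731837, 2494276) ≈ -0.69432)
Pow(Add(S, b), -1) = Pow(Add(Rational(-1731837, 2494276), 135447), -1) = Pow(Rational(337840469535, 2494276), -1) = Rational(2494276, 337840469535)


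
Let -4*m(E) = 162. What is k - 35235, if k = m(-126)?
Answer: -70551/2 ≈ -35276.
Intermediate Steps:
m(E) = -81/2 (m(E) = -¼*162 = -81/2)
k = -81/2 ≈ -40.500
k - 35235 = -81/2 - 35235 = -70551/2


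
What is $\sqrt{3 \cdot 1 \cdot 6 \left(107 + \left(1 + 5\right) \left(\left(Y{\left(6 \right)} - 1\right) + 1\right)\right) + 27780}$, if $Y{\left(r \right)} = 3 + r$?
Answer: $\sqrt{30678} \approx 175.15$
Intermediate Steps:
$\sqrt{3 \cdot 1 \cdot 6 \left(107 + \left(1 + 5\right) \left(\left(Y{\left(6 \right)} - 1\right) + 1\right)\right) + 27780} = \sqrt{3 \cdot 1 \cdot 6 \left(107 + \left(1 + 5\right) \left(\left(\left(3 + 6\right) - 1\right) + 1\right)\right) + 27780} = \sqrt{3 \cdot 6 \left(107 + 6 \left(\left(9 - 1\right) + 1\right)\right) + 27780} = \sqrt{18 \left(107 + 6 \left(8 + 1\right)\right) + 27780} = \sqrt{18 \left(107 + 6 \cdot 9\right) + 27780} = \sqrt{18 \left(107 + 54\right) + 27780} = \sqrt{18 \cdot 161 + 27780} = \sqrt{2898 + 27780} = \sqrt{30678}$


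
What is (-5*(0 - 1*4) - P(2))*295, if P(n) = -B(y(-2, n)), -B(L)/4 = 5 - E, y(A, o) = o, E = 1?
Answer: 1180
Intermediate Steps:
B(L) = -16 (B(L) = -4*(5 - 1*1) = -4*(5 - 1) = -4*4 = -16)
P(n) = 16 (P(n) = -1*(-16) = 16)
(-5*(0 - 1*4) - P(2))*295 = (-5*(0 - 1*4) - 1*16)*295 = (-5*(0 - 4) - 16)*295 = (-5*(-4) - 16)*295 = (20 - 16)*295 = 4*295 = 1180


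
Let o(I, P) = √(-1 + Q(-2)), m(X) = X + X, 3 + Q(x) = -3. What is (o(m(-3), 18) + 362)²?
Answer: (362 + I*√7)² ≈ 1.3104e+5 + 1916.0*I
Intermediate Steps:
Q(x) = -6 (Q(x) = -3 - 3 = -6)
m(X) = 2*X
o(I, P) = I*√7 (o(I, P) = √(-1 - 6) = √(-7) = I*√7)
(o(m(-3), 18) + 362)² = (I*√7 + 362)² = (362 + I*√7)²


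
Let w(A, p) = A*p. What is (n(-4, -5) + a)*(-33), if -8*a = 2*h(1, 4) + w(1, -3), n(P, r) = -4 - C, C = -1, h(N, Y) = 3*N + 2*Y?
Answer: 1419/8 ≈ 177.38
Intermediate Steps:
h(N, Y) = 2*Y + 3*N
n(P, r) = -3 (n(P, r) = -4 - 1*(-1) = -4 + 1 = -3)
a = -19/8 (a = -(2*(2*4 + 3*1) + 1*(-3))/8 = -(2*(8 + 3) - 3)/8 = -(2*11 - 3)/8 = -(22 - 3)/8 = -⅛*19 = -19/8 ≈ -2.3750)
(n(-4, -5) + a)*(-33) = (-3 - 19/8)*(-33) = -43/8*(-33) = 1419/8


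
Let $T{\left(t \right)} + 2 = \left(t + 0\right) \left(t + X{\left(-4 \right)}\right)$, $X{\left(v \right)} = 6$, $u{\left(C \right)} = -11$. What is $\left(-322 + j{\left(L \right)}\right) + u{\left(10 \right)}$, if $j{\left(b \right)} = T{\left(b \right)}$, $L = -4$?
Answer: $-343$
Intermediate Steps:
$T{\left(t \right)} = -2 + t \left(6 + t\right)$ ($T{\left(t \right)} = -2 + \left(t + 0\right) \left(t + 6\right) = -2 + t \left(6 + t\right)$)
$j{\left(b \right)} = -2 + b^{2} + 6 b$
$\left(-322 + j{\left(L \right)}\right) + u{\left(10 \right)} = \left(-322 + \left(-2 + \left(-4\right)^{2} + 6 \left(-4\right)\right)\right) - 11 = \left(-322 - 10\right) - 11 = -332 - 11 = -343$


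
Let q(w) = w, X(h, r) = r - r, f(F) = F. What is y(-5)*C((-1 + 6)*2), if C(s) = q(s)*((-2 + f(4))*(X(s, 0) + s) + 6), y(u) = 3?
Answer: 780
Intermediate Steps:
X(h, r) = 0
C(s) = s*(6 + 2*s) (C(s) = s*((-2 + 4)*(0 + s) + 6) = s*(2*s + 6) = s*(6 + 2*s))
y(-5)*C((-1 + 6)*2) = 3*(2*((-1 + 6)*2)*(3 + (-1 + 6)*2)) = 3*(2*(5*2)*(3 + 5*2)) = 3*(2*10*(3 + 10)) = 3*(2*10*13) = 3*260 = 780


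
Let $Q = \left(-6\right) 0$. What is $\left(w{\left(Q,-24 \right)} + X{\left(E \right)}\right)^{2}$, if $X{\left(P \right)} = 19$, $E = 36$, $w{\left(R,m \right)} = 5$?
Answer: $576$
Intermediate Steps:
$Q = 0$
$\left(w{\left(Q,-24 \right)} + X{\left(E \right)}\right)^{2} = \left(5 + 19\right)^{2} = 24^{2} = 576$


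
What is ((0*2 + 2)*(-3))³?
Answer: -216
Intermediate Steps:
((0*2 + 2)*(-3))³ = ((0 + 2)*(-3))³ = (2*(-3))³ = (-6)³ = -216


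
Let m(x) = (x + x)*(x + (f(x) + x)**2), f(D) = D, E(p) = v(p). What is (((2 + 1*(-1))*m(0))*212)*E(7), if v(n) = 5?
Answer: 0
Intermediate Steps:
E(p) = 5
m(x) = 2*x*(x + 4*x**2) (m(x) = (x + x)*(x + (x + x)**2) = (2*x)*(x + (2*x)**2) = (2*x)*(x + 4*x**2) = 2*x*(x + 4*x**2))
(((2 + 1*(-1))*m(0))*212)*E(7) = (((2 + 1*(-1))*(0**2*(2 + 8*0)))*212)*5 = (((2 - 1)*(0*(2 + 0)))*212)*5 = ((1*(0*2))*212)*5 = ((1*0)*212)*5 = (0*212)*5 = 0*5 = 0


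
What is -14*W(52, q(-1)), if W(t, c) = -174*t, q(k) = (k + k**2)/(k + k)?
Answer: 126672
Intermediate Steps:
q(k) = (k + k**2)/(2*k) (q(k) = (k + k**2)/((2*k)) = (k + k**2)*(1/(2*k)) = (k + k**2)/(2*k))
-14*W(52, q(-1)) = -(-2436)*52 = -14*(-9048) = 126672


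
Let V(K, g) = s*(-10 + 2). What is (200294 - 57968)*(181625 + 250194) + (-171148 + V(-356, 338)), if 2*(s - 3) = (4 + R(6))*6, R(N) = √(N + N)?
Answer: 61458899726 - 48*√3 ≈ 6.1459e+10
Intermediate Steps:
R(N) = √2*√N (R(N) = √(2*N) = √2*√N)
s = 15 + 6*√3 (s = 3 + ((4 + √2*√6)*6)/2 = 3 + ((4 + 2*√3)*6)/2 = 3 + (24 + 12*√3)/2 = 3 + (12 + 6*√3) = 15 + 6*√3 ≈ 25.392)
V(K, g) = -120 - 48*√3 (V(K, g) = (15 + 6*√3)*(-10 + 2) = (15 + 6*√3)*(-8) = -120 - 48*√3)
(200294 - 57968)*(181625 + 250194) + (-171148 + V(-356, 338)) = (200294 - 57968)*(181625 + 250194) + (-171148 + (-120 - 48*√3)) = 142326*431819 + (-171268 - 48*√3) = 61459070994 + (-171268 - 48*√3) = 61458899726 - 48*√3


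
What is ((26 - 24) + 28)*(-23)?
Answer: -690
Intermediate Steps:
((26 - 24) + 28)*(-23) = (2 + 28)*(-23) = 30*(-23) = -690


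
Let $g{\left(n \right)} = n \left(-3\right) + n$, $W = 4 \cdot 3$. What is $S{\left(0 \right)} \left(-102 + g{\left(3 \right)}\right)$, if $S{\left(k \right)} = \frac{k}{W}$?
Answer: $0$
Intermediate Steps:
$W = 12$
$g{\left(n \right)} = - 2 n$ ($g{\left(n \right)} = - 3 n + n = - 2 n$)
$S{\left(k \right)} = \frac{k}{12}$
$S{\left(0 \right)} \left(-102 + g{\left(3 \right)}\right) = \frac{1}{12} \cdot 0 \left(-102 - 6\right) = 0 \left(-102 - 6\right) = 0 \left(-108\right) = 0$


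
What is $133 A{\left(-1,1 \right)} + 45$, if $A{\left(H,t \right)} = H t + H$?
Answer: $-221$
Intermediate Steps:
$A{\left(H,t \right)} = H + H t$
$133 A{\left(-1,1 \right)} + 45 = 133 \left(- (1 + 1)\right) + 45 = 133 \left(\left(-1\right) 2\right) + 45 = 133 \left(-2\right) + 45 = -266 + 45 = -221$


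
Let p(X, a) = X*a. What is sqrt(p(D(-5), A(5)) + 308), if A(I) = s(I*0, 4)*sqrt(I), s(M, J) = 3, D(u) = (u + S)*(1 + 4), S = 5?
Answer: 2*sqrt(77) ≈ 17.550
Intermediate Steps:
D(u) = 25 + 5*u (D(u) = (u + 5)*(1 + 4) = (5 + u)*5 = 25 + 5*u)
A(I) = 3*sqrt(I)
sqrt(p(D(-5), A(5)) + 308) = sqrt((25 + 5*(-5))*(3*sqrt(5)) + 308) = sqrt((25 - 25)*(3*sqrt(5)) + 308) = sqrt(0*(3*sqrt(5)) + 308) = sqrt(0 + 308) = sqrt(308) = 2*sqrt(77)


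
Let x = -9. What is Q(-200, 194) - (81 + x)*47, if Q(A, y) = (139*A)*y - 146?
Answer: -5396730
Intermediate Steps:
Q(A, y) = -146 + 139*A*y (Q(A, y) = 139*A*y - 146 = -146 + 139*A*y)
Q(-200, 194) - (81 + x)*47 = (-146 + 139*(-200)*194) - (81 - 9)*47 = (-146 - 5393200) - 72*47 = -5393346 - 1*3384 = -5393346 - 3384 = -5396730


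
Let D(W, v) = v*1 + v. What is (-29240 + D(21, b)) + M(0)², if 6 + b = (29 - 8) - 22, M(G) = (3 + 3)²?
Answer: -27958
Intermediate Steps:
M(G) = 36 (M(G) = 6² = 36)
b = -7 (b = -6 + ((29 - 8) - 22) = -6 + (21 - 22) = -6 - 1 = -7)
D(W, v) = 2*v (D(W, v) = v + v = 2*v)
(-29240 + D(21, b)) + M(0)² = (-29240 + 2*(-7)) + 36² = (-29240 - 14) + 1296 = -29254 + 1296 = -27958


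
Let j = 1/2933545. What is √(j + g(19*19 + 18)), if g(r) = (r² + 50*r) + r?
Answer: √1402468690939997795/2933545 ≈ 403.70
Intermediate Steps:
g(r) = r² + 51*r
j = 1/2933545 ≈ 3.4088e-7
√(j + g(19*19 + 18)) = √(1/2933545 + (19*19 + 18)*(51 + (19*19 + 18))) = √(1/2933545 + (361 + 18)*(51 + (361 + 18))) = √(1/2933545 + 379*(51 + 379)) = √(1/2933545 + 379*430) = √(1/2933545 + 162970) = √(478079828651/2933545) = √1402468690939997795/2933545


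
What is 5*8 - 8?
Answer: 32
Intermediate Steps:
5*8 - 8 = 40 - 8 = 32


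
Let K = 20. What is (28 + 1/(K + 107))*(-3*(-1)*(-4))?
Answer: -42684/127 ≈ -336.09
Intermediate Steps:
(28 + 1/(K + 107))*(-3*(-1)*(-4)) = (28 + 1/(20 + 107))*(-3*(-1)*(-4)) = (28 + 1/127)*(3*(-4)) = (28 + 1/127)*(-12) = (3557/127)*(-12) = -42684/127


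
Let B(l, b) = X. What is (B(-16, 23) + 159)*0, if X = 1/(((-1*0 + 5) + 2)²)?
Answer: 0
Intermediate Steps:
X = 1/49 (X = 1/(((0 + 5) + 2)²) = 1/((5 + 2)²) = 1/(7²) = 1/49 ≈ 0.020408)
B(l, b) = 1/49
(B(-16, 23) + 159)*0 = (1/49 + 159)*0 = (7792/49)*0 = 0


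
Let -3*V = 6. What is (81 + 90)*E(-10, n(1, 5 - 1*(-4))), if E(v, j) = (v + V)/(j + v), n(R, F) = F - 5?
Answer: 342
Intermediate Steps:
V = -2 (V = -1/3*6 = -2)
n(R, F) = -5 + F
E(v, j) = (-2 + v)/(j + v) (E(v, j) = (v - 2)/(j + v) = (-2 + v)/(j + v))
(81 + 90)*E(-10, n(1, 5 - 1*(-4))) = (81 + 90)*((-2 - 10)/((-5 + (5 - 1*(-4))) - 10)) = 171*(-12/((-5 + (5 + 4)) - 10)) = 171*(-12/((-5 + 9) - 10)) = 171*(-12/(4 - 10)) = 171*(-12/(-6)) = 171*(-1/6*(-12)) = 171*2 = 342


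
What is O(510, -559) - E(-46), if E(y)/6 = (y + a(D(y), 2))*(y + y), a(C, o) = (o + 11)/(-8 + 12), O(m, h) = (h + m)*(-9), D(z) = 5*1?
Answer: -23157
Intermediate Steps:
D(z) = 5
O(m, h) = -9*h - 9*m
a(C, o) = 11/4 + o/4 (a(C, o) = (11 + o)/4 = (11 + o)*(1/4) = 11/4 + o/4)
E(y) = 12*y*(13/4 + y) (E(y) = 6*((y + (11/4 + (1/4)*2))*(y + y)) = 6*((y + (11/4 + 1/2))*(2*y)) = 6*((y + 13/4)*(2*y)) = 6*((13/4 + y)*(2*y)) = 6*(2*y*(13/4 + y)) = 12*y*(13/4 + y))
O(510, -559) - E(-46) = (-9*(-559) - 9*510) - 3*(-46)*(13 + 4*(-46)) = (5031 - 4590) - 3*(-46)*(13 - 184) = 441 - 3*(-46)*(-171) = 441 - 1*23598 = 441 - 23598 = -23157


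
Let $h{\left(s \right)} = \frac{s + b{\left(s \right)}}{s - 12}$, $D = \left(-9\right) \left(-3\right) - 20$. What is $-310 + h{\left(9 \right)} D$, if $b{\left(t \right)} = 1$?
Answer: $- \frac{1000}{3} \approx -333.33$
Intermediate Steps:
$D = 7$ ($D = 27 - 20 = 7$)
$h{\left(s \right)} = \frac{1 + s}{-12 + s}$ ($h{\left(s \right)} = \frac{s + 1}{s - 12} = \frac{1 + s}{-12 + s}$)
$-310 + h{\left(9 \right)} D = -310 + \frac{1 + 9}{-12 + 9} \cdot 7 = -310 + \frac{1}{-3} \cdot 10 \cdot 7 = -310 + \left(- \frac{1}{3}\right) 10 \cdot 7 = -310 - \frac{70}{3} = - \frac{1000}{3}$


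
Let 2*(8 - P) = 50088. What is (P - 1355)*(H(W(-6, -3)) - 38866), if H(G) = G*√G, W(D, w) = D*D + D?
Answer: 1025712606 - 791730*√30 ≈ 1.0214e+9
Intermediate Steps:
P = -25036 (P = 8 - ½*50088 = 8 - 25044 = -25036)
W(D, w) = D + D² (W(D, w) = D² + D = D + D²)
H(G) = G^(3/2)
(P - 1355)*(H(W(-6, -3)) - 38866) = (-25036 - 1355)*((-6*(1 - 6))^(3/2) - 38866) = -26391*((-6*(-5))^(3/2) - 38866) = -26391*(30^(3/2) - 38866) = -26391*(30*√30 - 38866) = -26391*(-38866 + 30*√30) = 1025712606 - 791730*√30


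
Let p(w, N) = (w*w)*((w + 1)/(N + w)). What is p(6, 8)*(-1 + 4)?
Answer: 54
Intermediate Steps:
p(w, N) = w**2*(1 + w)/(N + w) (p(w, N) = w**2*((1 + w)/(N + w)) = w**2*(1 + w)/(N + w))
p(6, 8)*(-1 + 4) = (6**2*(1 + 6)/(8 + 6))*(-1 + 4) = (36*7/14)*3 = (36*(1/14)*7)*3 = 18*3 = 54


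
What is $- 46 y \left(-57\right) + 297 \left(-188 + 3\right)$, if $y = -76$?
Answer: $-254217$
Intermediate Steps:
$- 46 y \left(-57\right) + 297 \left(-188 + 3\right) = \left(-46\right) \left(-76\right) \left(-57\right) + 297 \left(-188 + 3\right) = 3496 \left(-57\right) + 297 \left(-185\right) = -199272 - 54945 = -254217$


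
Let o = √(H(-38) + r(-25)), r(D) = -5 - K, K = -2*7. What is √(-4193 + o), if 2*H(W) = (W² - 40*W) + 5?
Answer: √(-16772 + 2*√5974)/2 ≈ 64.454*I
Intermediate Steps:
K = -14
H(W) = 5/2 + W²/2 - 20*W (H(W) = ((W² - 40*W) + 5)/2 = (5 + W² - 40*W)/2 = 5/2 + W²/2 - 20*W)
r(D) = 9 (r(D) = -5 - 1*(-14) = -5 + 14 = 9)
o = √5974/2 (o = √((5/2 + (½)*(-38)² - 20*(-38)) + 9) = √((5/2 + (½)*1444 + 760) + 9) = √((5/2 + 722 + 760) + 9) = √(2969/2 + 9) = √(2987/2) = √5974/2 ≈ 38.646)
√(-4193 + o) = √(-4193 + √5974/2)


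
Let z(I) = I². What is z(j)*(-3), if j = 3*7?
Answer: -1323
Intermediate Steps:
j = 21
z(j)*(-3) = 21²*(-3) = 441*(-3) = -1323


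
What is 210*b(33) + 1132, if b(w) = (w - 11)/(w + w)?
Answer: 1202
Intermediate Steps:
b(w) = (-11 + w)/(2*w) (b(w) = (-11 + w)/((2*w)) = (-11 + w)*(1/(2*w)) = (-11 + w)/(2*w))
210*b(33) + 1132 = 210*((½)*(-11 + 33)/33) + 1132 = 210*((½)*(1/33)*22) + 1132 = 210*(⅓) + 1132 = 70 + 1132 = 1202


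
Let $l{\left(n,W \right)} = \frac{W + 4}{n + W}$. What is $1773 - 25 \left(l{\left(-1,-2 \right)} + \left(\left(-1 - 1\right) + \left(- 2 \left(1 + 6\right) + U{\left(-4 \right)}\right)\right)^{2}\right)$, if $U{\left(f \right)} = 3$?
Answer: $- \frac{7306}{3} \approx -2435.3$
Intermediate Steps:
$l{\left(n,W \right)} = \frac{4 + W}{W + n}$
$1773 - 25 \left(l{\left(-1,-2 \right)} + \left(\left(-1 - 1\right) + \left(- 2 \left(1 + 6\right) + U{\left(-4 \right)}\right)\right)^{2}\right) = 1773 - 25 \left(\frac{4 - 2}{-2 - 1} + \left(\left(-1 - 1\right) + \left(- 2 \left(1 + 6\right) + 3\right)\right)^{2}\right) = 1773 - 25 \left(\frac{1}{-3} \cdot 2 + \left(\left(-1 - 1\right) + \left(\left(-2\right) 7 + 3\right)\right)^{2}\right) = 1773 - 25 \left(\left(- \frac{1}{3}\right) 2 + \left(-2 + \left(-14 + 3\right)\right)^{2}\right) = 1773 - 25 \left(- \frac{2}{3} + \left(-2 - 11\right)^{2}\right) = 1773 - 25 \left(- \frac{2}{3} + \left(-13\right)^{2}\right) = 1773 - 25 \left(- \frac{2}{3} + 169\right) = 1773 - \frac{12625}{3} = - \frac{7306}{3}$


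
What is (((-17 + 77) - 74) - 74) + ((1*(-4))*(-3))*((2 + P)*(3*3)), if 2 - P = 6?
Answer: -304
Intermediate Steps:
P = -4 (P = 2 - 1*6 = 2 - 6 = -4)
(((-17 + 77) - 74) - 74) + ((1*(-4))*(-3))*((2 + P)*(3*3)) = (((-17 + 77) - 74) - 74) + ((1*(-4))*(-3))*((2 - 4)*(3*3)) = ((60 - 74) - 74) + (-4*(-3))*(-2*9) = (-14 - 74) + 12*(-18) = -88 - 216 = -304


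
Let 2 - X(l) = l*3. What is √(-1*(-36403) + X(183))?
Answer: 12*√249 ≈ 189.36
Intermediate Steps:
X(l) = 2 - 3*l (X(l) = 2 - l*3 = 2 - 3*l)
√(-1*(-36403) + X(183)) = √(-1*(-36403) + (2 - 3*183)) = √(36403 + (2 - 549)) = √(36403 - 547) = √35856 = 12*√249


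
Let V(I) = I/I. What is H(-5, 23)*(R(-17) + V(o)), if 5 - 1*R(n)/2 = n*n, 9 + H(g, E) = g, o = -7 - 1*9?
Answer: 7938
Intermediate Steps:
o = -16 (o = -7 - 9 = -16)
H(g, E) = -9 + g
V(I) = 1
R(n) = 10 - 2*n**2 (R(n) = 10 - 2*n*n = 10 - 2*n**2)
H(-5, 23)*(R(-17) + V(o)) = (-9 - 5)*((10 - 2*(-17)**2) + 1) = -14*((10 - 2*289) + 1) = -14*((10 - 578) + 1) = -14*(-568 + 1) = -14*(-567) = 7938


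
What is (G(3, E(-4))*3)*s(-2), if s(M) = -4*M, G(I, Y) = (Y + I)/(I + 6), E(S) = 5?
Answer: 64/3 ≈ 21.333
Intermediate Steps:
G(I, Y) = (I + Y)/(6 + I)
(G(3, E(-4))*3)*s(-2) = (((3 + 5)/(6 + 3))*3)*(-4*(-2)) = ((8/9)*3)*8 = (8/3)*8 = 64/3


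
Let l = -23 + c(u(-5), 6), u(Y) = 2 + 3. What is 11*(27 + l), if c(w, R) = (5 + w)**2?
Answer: 1144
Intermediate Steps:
u(Y) = 5
l = 77 (l = -23 + (5 + 5)**2 = -23 + 10**2 = -23 + 100 = 77)
11*(27 + l) = 11*(27 + 77) = 11*104 = 1144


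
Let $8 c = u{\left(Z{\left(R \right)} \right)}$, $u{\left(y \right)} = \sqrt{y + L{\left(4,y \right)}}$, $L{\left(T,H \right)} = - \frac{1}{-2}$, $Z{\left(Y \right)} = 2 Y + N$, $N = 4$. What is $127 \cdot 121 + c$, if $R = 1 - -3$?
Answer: $15367 + \frac{5 \sqrt{2}}{16} \approx 15367.0$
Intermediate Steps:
$R = 4$ ($R = 1 + 3 = 4$)
$Z{\left(Y \right)} = 4 + 2 Y$ ($Z{\left(Y \right)} = 2 Y + 4 = 4 + 2 Y$)
$L{\left(T,H \right)} = \frac{1}{2}$ ($L{\left(T,H \right)} = \left(-1\right) \left(- \frac{1}{2}\right) = \frac{1}{2}$)
$u{\left(y \right)} = \sqrt{\frac{1}{2} + y}$ ($u{\left(y \right)} = \sqrt{y + \frac{1}{2}} = \sqrt{\frac{1}{2} + y}$)
$c = \frac{5 \sqrt{2}}{16}$ ($c = \frac{\frac{1}{2} \sqrt{2 + 4 \left(4 + 2 \cdot 4\right)}}{8} = \frac{\frac{1}{2} \sqrt{2 + 4 \left(4 + 8\right)}}{8} = \frac{\frac{1}{2} \sqrt{2 + 4 \cdot 12}}{8} = \frac{\frac{1}{2} \sqrt{2 + 48}}{8} = \frac{\frac{1}{2} \sqrt{50}}{8} = \frac{\frac{1}{2} \cdot 5 \sqrt{2}}{8} = \frac{\frac{5}{2} \sqrt{2}}{8} = \frac{5 \sqrt{2}}{16} \approx 0.44194$)
$127 \cdot 121 + c = 127 \cdot 121 + \frac{5 \sqrt{2}}{16} = 15367 + \frac{5 \sqrt{2}}{16}$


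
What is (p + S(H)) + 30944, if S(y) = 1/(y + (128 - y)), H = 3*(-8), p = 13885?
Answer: 5738113/128 ≈ 44829.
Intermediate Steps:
H = -24
S(y) = 1/128
(p + S(H)) + 30944 = (13885 + 1/128) + 30944 = 1777281/128 + 30944 = 5738113/128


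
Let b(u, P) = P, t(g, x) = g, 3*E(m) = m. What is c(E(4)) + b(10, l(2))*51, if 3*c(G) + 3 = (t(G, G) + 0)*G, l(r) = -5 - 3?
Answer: -11027/27 ≈ -408.41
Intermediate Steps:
E(m) = m/3
l(r) = -8
c(G) = -1 + G²/3 (c(G) = -1 + ((G + 0)*G)/3 = -1 + (G*G)/3 = -1 + G²/3)
c(E(4)) + b(10, l(2))*51 = (-1 + ((⅓)*4)²/3) - 8*51 = (-1 + (4/3)²/3) - 408 = (-1 + (⅓)*(16/9)) - 408 = (-1 + 16/27) - 408 = -11/27 - 408 = -11027/27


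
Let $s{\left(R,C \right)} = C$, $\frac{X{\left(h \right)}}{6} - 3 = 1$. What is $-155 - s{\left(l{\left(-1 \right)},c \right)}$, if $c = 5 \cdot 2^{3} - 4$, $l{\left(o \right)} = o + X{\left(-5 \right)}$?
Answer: $-191$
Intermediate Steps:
$X{\left(h \right)} = 24$ ($X{\left(h \right)} = 18 + 6 \cdot 1 = 18 + 6 = 24$)
$l{\left(o \right)} = 24 + o$ ($l{\left(o \right)} = o + 24 = 24 + o$)
$c = 36$ ($c = 5 \cdot 8 - 4 = 40 - 4 = 36$)
$-155 - s{\left(l{\left(-1 \right)},c \right)} = -155 - 36 = -191$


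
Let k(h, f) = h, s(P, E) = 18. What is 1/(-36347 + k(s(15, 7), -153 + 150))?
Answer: -1/36329 ≈ -2.7526e-5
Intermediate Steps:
1/(-36347 + k(s(15, 7), -153 + 150)) = 1/(-36347 + 18) = 1/(-36329) = -1/36329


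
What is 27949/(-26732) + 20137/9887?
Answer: 261970521/264299284 ≈ 0.99119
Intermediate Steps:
27949/(-26732) + 20137/9887 = 27949*(-1/26732) + 20137*(1/9887) = -27949/26732 + 20137/9887 = 261970521/264299284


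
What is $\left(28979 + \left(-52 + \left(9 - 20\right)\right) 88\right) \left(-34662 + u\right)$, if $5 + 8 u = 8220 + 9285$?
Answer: $- \frac{1522079815}{2} \approx -7.6104 \cdot 10^{8}$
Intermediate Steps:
$u = \frac{4375}{2}$ ($u = - \frac{5}{8} + \frac{8220 + 9285}{8} = - \frac{5}{8} + \frac{1}{8} \cdot 17505 = - \frac{5}{8} + \frac{17505}{8} = \frac{4375}{2} \approx 2187.5$)
$\left(28979 + \left(-52 + \left(9 - 20\right)\right) 88\right) \left(-34662 + u\right) = \left(28979 + \left(-52 + \left(9 - 20\right)\right) 88\right) \left(-34662 + \frac{4375}{2}\right) = \left(28979 + \left(-52 - 11\right) 88\right) \left(- \frac{64949}{2}\right) = \left(28979 - 5544\right) \left(- \frac{64949}{2}\right) = 23435 \left(- \frac{64949}{2}\right) = - \frac{1522079815}{2}$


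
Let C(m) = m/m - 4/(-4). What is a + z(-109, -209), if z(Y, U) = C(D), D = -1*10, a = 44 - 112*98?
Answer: -10930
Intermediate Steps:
a = -10932 (a = 44 - 10976 = -10932)
D = -10
C(m) = 2 (C(m) = 1 - 4*(-¼) = 1 + 1 = 2)
z(Y, U) = 2
a + z(-109, -209) = -10932 + 2 = -10930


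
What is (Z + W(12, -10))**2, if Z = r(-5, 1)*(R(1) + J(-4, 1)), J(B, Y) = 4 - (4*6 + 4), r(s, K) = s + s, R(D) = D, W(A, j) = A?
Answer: 58564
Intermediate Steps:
r(s, K) = 2*s
J(B, Y) = -24 (J(B, Y) = 4 - (24 + 4) = 4 - 1*28 = 4 - 28 = -24)
Z = 230 (Z = (2*(-5))*(1 - 24) = -10*(-23) = 230)
(Z + W(12, -10))**2 = (230 + 12)**2 = 242**2 = 58564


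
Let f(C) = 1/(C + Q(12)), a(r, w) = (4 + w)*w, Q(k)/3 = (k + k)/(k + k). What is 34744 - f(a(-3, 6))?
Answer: 2188871/63 ≈ 34744.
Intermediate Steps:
Q(k) = 3 (Q(k) = 3*((k + k)/(k + k)) = 3*((2*k)/((2*k))) = 3*((2*k)*(1/(2*k))) = 3*1 = 3)
a(r, w) = w*(4 + w)
f(C) = 1/(3 + C) (f(C) = 1/(C + 3) = 1/(3 + C))
34744 - f(a(-3, 6)) = 34744 - 1/(3 + 6*(4 + 6)) = 34744 - 1/(3 + 6*10) = 34744 - 1/(3 + 60) = 34744 - 1/63 = 2188871/63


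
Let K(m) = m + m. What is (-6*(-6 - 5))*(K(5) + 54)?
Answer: 4224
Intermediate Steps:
K(m) = 2*m
(-6*(-6 - 5))*(K(5) + 54) = (-6*(-6 - 5))*(2*5 + 54) = (-6*(-11))*(10 + 54) = 66*64 = 4224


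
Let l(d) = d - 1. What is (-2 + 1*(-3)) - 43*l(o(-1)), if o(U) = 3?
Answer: -91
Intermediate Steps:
l(d) = -1 + d
(-2 + 1*(-3)) - 43*l(o(-1)) = (-2 + 1*(-3)) - 43*(-1 + 3) = (-2 - 3) - 43*2 = -5 - 86 = -91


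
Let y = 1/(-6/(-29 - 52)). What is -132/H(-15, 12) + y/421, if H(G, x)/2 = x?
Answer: -2302/421 ≈ -5.4679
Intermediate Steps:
H(G, x) = 2*x
y = 27/2 (y = 1/(-6/(-81)) = 1/(-6*(-1/81)) = 1/(2/27) = 27/2 ≈ 13.500)
-132/H(-15, 12) + y/421 = -132/(2*12) + (27/2)/421 = -132/24 + (27/2)*(1/421) = -132*1/24 + 27/842 = -11/2 + 27/842 = -2302/421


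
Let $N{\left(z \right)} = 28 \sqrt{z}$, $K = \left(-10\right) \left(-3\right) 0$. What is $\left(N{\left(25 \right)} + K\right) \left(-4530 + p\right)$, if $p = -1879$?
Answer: $-897260$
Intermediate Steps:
$K = 0$ ($K = 30 \cdot 0 = 0$)
$\left(N{\left(25 \right)} + K\right) \left(-4530 + p\right) = \left(28 \sqrt{25} + 0\right) \left(-4530 - 1879\right) = \left(28 \cdot 5 + 0\right) \left(-6409\right) = \left(140 + 0\right) \left(-6409\right) = 140 \left(-6409\right) = -897260$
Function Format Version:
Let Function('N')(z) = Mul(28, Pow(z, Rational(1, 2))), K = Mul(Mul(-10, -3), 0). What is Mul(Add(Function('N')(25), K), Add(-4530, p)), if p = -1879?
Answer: -897260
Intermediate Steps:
K = 0 (K = Mul(30, 0) = 0)
Mul(Add(Function('N')(25), K), Add(-4530, p)) = Mul(Add(Mul(28, Pow(25, Rational(1, 2))), 0), Add(-4530, -1879)) = Mul(Add(Mul(28, 5), 0), -6409) = Mul(Add(140, 0), -6409) = Mul(140, -6409) = -897260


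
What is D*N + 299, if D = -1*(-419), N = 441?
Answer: 185078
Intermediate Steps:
D = 419
D*N + 299 = 419*441 + 299 = 184779 + 299 = 185078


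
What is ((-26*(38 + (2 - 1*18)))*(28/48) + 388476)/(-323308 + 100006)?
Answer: -1164427/669906 ≈ -1.7382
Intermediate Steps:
((-26*(38 + (2 - 1*18)))*(28/48) + 388476)/(-323308 + 100006) = ((-26*(38 + (2 - 18)))*(28*(1/48)) + 388476)/(-223302) = (-26*(38 - 16)*(7/12) + 388476)*(-1/223302) = (-26*22*(7/12) + 388476)*(-1/223302) = (-572*7/12 + 388476)*(-1/223302) = (-1001/3 + 388476)*(-1/223302) = (1164427/3)*(-1/223302) = -1164427/669906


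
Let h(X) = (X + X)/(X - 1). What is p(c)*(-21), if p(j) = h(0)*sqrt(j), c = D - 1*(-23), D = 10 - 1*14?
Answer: 0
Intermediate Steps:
D = -4 (D = 10 - 14 = -4)
h(X) = 2*X/(-1 + X) (h(X) = (2*X)/(-1 + X) = 2*X/(-1 + X))
c = 19 (c = -4 - 1*(-23) = -4 + 23 = 19)
p(j) = 0 (p(j) = (2*0/(-1 + 0))*sqrt(j) = (2*0/(-1))*sqrt(j) = (2*0*(-1))*sqrt(j) = 0*sqrt(j) = 0)
p(c)*(-21) = 0*(-21) = 0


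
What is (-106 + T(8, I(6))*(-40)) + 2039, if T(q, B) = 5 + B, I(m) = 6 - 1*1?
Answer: 1533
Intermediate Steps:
I(m) = 5 (I(m) = 6 - 1 = 5)
(-106 + T(8, I(6))*(-40)) + 2039 = (-106 + (5 + 5)*(-40)) + 2039 = (-106 + 10*(-40)) + 2039 = (-106 - 400) + 2039 = -506 + 2039 = 1533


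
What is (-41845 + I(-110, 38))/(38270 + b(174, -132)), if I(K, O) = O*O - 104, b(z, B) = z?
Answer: -40505/38444 ≈ -1.0536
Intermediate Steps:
I(K, O) = -104 + O**2 (I(K, O) = O**2 - 104 = -104 + O**2)
(-41845 + I(-110, 38))/(38270 + b(174, -132)) = (-41845 + (-104 + 38**2))/(38270 + 174) = (-41845 + (-104 + 1444))/38444 = (-41845 + 1340)*(1/38444) = -40505*1/38444 = -40505/38444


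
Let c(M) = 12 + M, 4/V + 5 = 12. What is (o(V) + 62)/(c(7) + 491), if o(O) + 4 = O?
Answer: 41/357 ≈ 0.11485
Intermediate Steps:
V = 4/7 (V = 4/(-5 + 12) = 4/7 ≈ 0.57143)
o(O) = -4 + O
(o(V) + 62)/(c(7) + 491) = ((-4 + 4/7) + 62)/((12 + 7) + 491) = (-24/7 + 62)/(19 + 491) = (410/7)/510 = (410/7)*(1/510) = 41/357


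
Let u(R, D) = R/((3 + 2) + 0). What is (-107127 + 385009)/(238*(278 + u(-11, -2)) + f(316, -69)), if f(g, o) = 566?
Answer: 694705/165516 ≈ 4.1972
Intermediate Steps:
u(R, D) = R/5 (u(R, D) = R/(5 + 0) = R/5)
(-107127 + 385009)/(238*(278 + u(-11, -2)) + f(316, -69)) = (-107127 + 385009)/(238*(278 + (1/5)*(-11)) + 566) = 277882/(238*(278 - 11/5) + 566) = 277882/(238*(1379/5) + 566) = 277882/(328202/5 + 566) = 277882/(331032/5) = 277882*(5/331032) = 694705/165516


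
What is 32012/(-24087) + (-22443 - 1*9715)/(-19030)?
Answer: 82700693/229187805 ≈ 0.36084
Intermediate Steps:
32012/(-24087) + (-22443 - 1*9715)/(-19030) = 32012*(-1/24087) + (-22443 - 9715)*(-1/19030) = -32012/24087 - 32158*(-1/19030) = -32012/24087 + 16079/9515 = 82700693/229187805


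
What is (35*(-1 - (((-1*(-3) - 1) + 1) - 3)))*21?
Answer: -735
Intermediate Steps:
(35*(-1 - (((-1*(-3) - 1) + 1) - 3)))*21 = (35*(-1 - (((3 - 1) + 1) - 3)))*21 = (35*(-1 - ((2 + 1) - 3)))*21 = (35*(-1 - (3 - 3)))*21 = (35*(-1 - 1*0))*21 = (35*(-1 + 0))*21 = (35*(-1))*21 = -35*21 = -735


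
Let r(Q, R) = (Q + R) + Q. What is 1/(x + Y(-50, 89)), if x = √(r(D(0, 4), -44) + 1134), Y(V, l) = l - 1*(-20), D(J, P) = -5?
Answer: 109/10801 - 6*√30/10801 ≈ 0.0070490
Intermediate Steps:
Y(V, l) = 20 + l (Y(V, l) = l + 20 = 20 + l)
r(Q, R) = R + 2*Q
x = 6*√30 (x = √((-44 + 2*(-5)) + 1134) = √((-44 - 10) + 1134) = √(-54 + 1134) = √1080 = 6*√30 ≈ 32.863)
1/(x + Y(-50, 89)) = 1/(6*√30 + (20 + 89)) = 1/(6*√30 + 109) = 1/(109 + 6*√30)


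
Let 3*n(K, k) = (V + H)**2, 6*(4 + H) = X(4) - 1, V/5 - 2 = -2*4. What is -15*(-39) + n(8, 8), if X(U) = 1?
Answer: 2911/3 ≈ 970.33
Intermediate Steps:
V = -30 (V = 10 + 5*(-2*4) = 10 + 5*(-8) = 10 - 40 = -30)
H = -4 (H = -4 + (1 - 1)/6 = -4 + (1/6)*0 = -4 + 0 = -4)
n(K, k) = 1156/3 (n(K, k) = (-30 - 4)**2/3 = (1/3)*(-34)**2 = (1/3)*1156 = 1156/3)
-15*(-39) + n(8, 8) = -15*(-39) + 1156/3 = 585 + 1156/3 = 2911/3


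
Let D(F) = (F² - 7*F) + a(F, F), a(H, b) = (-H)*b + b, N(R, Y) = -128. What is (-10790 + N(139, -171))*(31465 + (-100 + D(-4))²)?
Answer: -406597238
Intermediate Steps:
a(H, b) = b - H*b (a(H, b) = -H*b + b = b - H*b)
D(F) = F² - 7*F + F*(1 - F) (D(F) = (F² - 7*F) + F*(1 - F) = F² - 7*F + F*(1 - F))
(-10790 + N(139, -171))*(31465 + (-100 + D(-4))²) = (-10790 - 128)*(31465 + (-100 - 6*(-4))²) = -10918*(31465 + (-100 + 24)²) = -10918*(31465 + (-76)²) = -10918*(31465 + 5776) = -10918*37241 = -406597238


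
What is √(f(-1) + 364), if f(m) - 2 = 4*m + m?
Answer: 19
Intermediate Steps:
f(m) = 2 + 5*m (f(m) = 2 + (4*m + m) = 2 + 5*m)
√(f(-1) + 364) = √((2 + 5*(-1)) + 364) = √((2 - 5) + 364) = √(-3 + 364) = √361 = 19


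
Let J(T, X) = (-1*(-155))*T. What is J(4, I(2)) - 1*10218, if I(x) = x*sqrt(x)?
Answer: -9598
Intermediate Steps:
I(x) = x**(3/2)
J(T, X) = 155*T
J(4, I(2)) - 1*10218 = 155*4 - 1*10218 = 620 - 10218 = -9598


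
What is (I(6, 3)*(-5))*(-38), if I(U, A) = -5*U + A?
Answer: -5130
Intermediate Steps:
I(U, A) = A - 5*U
(I(6, 3)*(-5))*(-38) = ((3 - 5*6)*(-5))*(-38) = ((3 - 30)*(-5))*(-38) = -27*(-5)*(-38) = 135*(-38) = -5130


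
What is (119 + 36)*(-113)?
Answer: -17515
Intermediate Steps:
(119 + 36)*(-113) = 155*(-113) = -17515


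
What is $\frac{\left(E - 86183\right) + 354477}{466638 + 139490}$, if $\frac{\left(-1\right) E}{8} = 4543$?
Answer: $\frac{115975}{303064} \approx 0.38268$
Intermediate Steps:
$E = -36344$ ($E = \left(-8\right) 4543 = -36344$)
$\frac{\left(E - 86183\right) + 354477}{466638 + 139490} = \frac{\left(-36344 - 86183\right) + 354477}{466638 + 139490} = \frac{\left(-36344 - 86183\right) + 354477}{606128} = \left(-122527 + 354477\right) \frac{1}{606128} = 231950 \cdot \frac{1}{606128} = \frac{115975}{303064}$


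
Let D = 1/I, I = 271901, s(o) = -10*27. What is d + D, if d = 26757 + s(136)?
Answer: 7201841788/271901 ≈ 26487.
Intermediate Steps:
s(o) = -270
d = 26487 (d = 26757 - 270 = 26487)
D = 1/271901 ≈ 3.6778e-6
d + D = 26487 + 1/271901 = 7201841788/271901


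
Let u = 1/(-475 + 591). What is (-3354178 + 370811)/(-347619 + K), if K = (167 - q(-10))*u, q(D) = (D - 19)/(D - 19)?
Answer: 173035286/20161819 ≈ 8.5823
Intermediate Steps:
q(D) = 1 (q(D) = (-19 + D)/(-19 + D) = 1)
u = 1/116 ≈ 0.0086207
K = 83/58 (K = (167 - 1*1)*(1/116) = (167 - 1)*(1/116) = 166*(1/116) = 83/58 ≈ 1.4310)
(-3354178 + 370811)/(-347619 + K) = (-3354178 + 370811)/(-347619 + 83/58) = -2983367/(-20161819/58) = -2983367*(-58/20161819) = 173035286/20161819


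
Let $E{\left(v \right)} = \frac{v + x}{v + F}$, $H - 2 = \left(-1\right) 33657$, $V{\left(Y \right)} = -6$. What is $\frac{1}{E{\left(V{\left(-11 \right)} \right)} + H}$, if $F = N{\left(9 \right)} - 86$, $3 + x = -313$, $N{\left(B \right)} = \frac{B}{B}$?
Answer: $- \frac{13}{437469} \approx -2.9716 \cdot 10^{-5}$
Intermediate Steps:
$N{\left(B \right)} = 1$
$x = -316$ ($x = -3 - 313 = -316$)
$H = -33655$ ($H = 2 - 33657 = -33655$)
$F = -85$ ($F = 1 - 86 = -85$)
$E{\left(v \right)} = \frac{-316 + v}{-85 + v}$ ($E{\left(v \right)} = \frac{v - 316}{v - 85} = \frac{-316 + v}{-85 + v}$)
$\frac{1}{E{\left(V{\left(-11 \right)} \right)} + H} = \frac{1}{\frac{-316 - 6}{-85 - 6} - 33655} = \frac{1}{\frac{1}{-91} \left(-322\right) - 33655} = \frac{1}{\left(- \frac{1}{91}\right) \left(-322\right) - 33655} = \frac{1}{\frac{46}{13} - 33655} = \frac{1}{- \frac{437469}{13}} = - \frac{13}{437469}$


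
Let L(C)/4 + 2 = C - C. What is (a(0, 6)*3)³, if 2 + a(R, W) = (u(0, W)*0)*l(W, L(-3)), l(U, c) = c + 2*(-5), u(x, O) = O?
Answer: -216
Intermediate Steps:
L(C) = -8 (L(C) = -8 + 4*(C - C) = -8 + 4*0 = -8 + 0 = -8)
l(U, c) = -10 + c (l(U, c) = c - 10 = -10 + c)
a(R, W) = -2 (a(R, W) = -2 + (W*0)*(-10 - 8) = -2 + 0*(-18) = -2 + 0 = -2)
(a(0, 6)*3)³ = (-2*3)³ = (-6)³ = -216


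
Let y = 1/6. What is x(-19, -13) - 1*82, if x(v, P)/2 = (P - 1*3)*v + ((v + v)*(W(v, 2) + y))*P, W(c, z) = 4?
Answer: 13928/3 ≈ 4642.7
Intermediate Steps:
y = ⅙ ≈ 0.16667
x(v, P) = 2*v*(-3 + P) + 50*P*v/3 (x(v, P) = 2*((P - 1*3)*v + ((v + v)*(4 + ⅙))*P) = 2*((P - 3)*v + ((2*v)*(25/6))*P) = 2*((-3 + P)*v + (25*v/3)*P) = 2*(v*(-3 + P) + 25*P*v/3) = 2*v*(-3 + P) + 50*P*v/3)
x(-19, -13) - 1*82 = (⅔)*(-19)*(-9 + 28*(-13)) - 1*82 = (⅔)*(-19)*(-9 - 364) - 82 = (⅔)*(-19)*(-373) - 82 = 14174/3 - 82 = 13928/3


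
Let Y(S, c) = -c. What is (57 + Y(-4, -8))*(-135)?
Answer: -8775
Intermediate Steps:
(57 + Y(-4, -8))*(-135) = (57 - 1*(-8))*(-135) = (57 + 8)*(-135) = 65*(-135) = -8775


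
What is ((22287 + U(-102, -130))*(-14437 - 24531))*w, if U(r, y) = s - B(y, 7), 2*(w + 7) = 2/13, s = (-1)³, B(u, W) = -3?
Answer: 78170197680/13 ≈ 6.0131e+9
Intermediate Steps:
s = -1
w = -90/13 (w = -7 + (2/13)/2 = -7 + (2*(1/13))/2 = -7 + (½)*(2/13) = -7 + 1/13 = -90/13 ≈ -6.9231)
U(r, y) = 2 (U(r, y) = -1 - 1*(-3) = -1 + 3 = 2)
((22287 + U(-102, -130))*(-14437 - 24531))*w = ((22287 + 2)*(-14437 - 24531))*(-90/13) = (22289*(-38968))*(-90/13) = -868557752*(-90/13) = 78170197680/13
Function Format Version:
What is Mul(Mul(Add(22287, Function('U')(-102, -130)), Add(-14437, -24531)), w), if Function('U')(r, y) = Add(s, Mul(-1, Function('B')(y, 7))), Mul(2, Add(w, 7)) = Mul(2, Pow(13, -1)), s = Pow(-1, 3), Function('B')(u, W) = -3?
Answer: Rational(78170197680, 13) ≈ 6.0131e+9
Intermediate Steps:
s = -1
w = Rational(-90, 13) (w = Add(-7, Mul(Rational(1, 2), Mul(2, Pow(13, -1)))) = Add(-7, Mul(Rational(1, 2), Mul(2, Rational(1, 13)))) = Add(-7, Mul(Rational(1, 2), Rational(2, 13))) = Add(-7, Rational(1, 13)) = Rational(-90, 13) ≈ -6.9231)
Function('U')(r, y) = 2 (Function('U')(r, y) = Add(-1, Mul(-1, -3)) = Add(-1, 3) = 2)
Mul(Mul(Add(22287, Function('U')(-102, -130)), Add(-14437, -24531)), w) = Mul(Mul(Add(22287, 2), Add(-14437, -24531)), Rational(-90, 13)) = Mul(Mul(22289, -38968), Rational(-90, 13)) = Mul(-868557752, Rational(-90, 13)) = Rational(78170197680, 13)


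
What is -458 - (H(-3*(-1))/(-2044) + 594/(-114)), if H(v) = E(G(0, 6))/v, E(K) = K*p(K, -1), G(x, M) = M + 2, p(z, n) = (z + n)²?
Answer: -1883791/4161 ≈ -452.73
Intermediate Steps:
p(z, n) = (n + z)²
G(x, M) = 2 + M
E(K) = K*(-1 + K)²
H(v) = 392/v (H(v) = ((2 + 6)*(-1 + (2 + 6))²)/v = (8*(-1 + 8)²)/v = (8*7²)/v = (8*49)/v = 392/v)
-458 - (H(-3*(-1))/(-2044) + 594/(-114)) = -458 - ((392/((-3*(-1))))/(-2044) + 594/(-114)) = -458 - ((392/3)*(-1/2044) + 594*(-1/114)) = -458 - ((392*(⅓))*(-1/2044) - 99/19) = -458 - ((392/3)*(-1/2044) - 99/19) = -458 - (-14/219 - 99/19) = -458 - 1*(-21947/4161) = -458 + 21947/4161 = -1883791/4161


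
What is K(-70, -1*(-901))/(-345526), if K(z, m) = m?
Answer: -901/345526 ≈ -0.0026076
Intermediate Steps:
K(-70, -1*(-901))/(-345526) = -1*(-901)/(-345526) = 901*(-1/345526) = -901/345526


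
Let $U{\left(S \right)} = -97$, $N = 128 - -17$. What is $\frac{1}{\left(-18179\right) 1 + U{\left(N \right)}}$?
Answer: $- \frac{1}{18276} \approx -5.4717 \cdot 10^{-5}$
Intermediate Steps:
$N = 145$ ($N = 128 + 17 = 145$)
$\frac{1}{\left(-18179\right) 1 + U{\left(N \right)}} = \frac{1}{\left(-18179\right) 1 - 97} = \frac{1}{-18179 - 97} = \frac{1}{-18276} = - \frac{1}{18276}$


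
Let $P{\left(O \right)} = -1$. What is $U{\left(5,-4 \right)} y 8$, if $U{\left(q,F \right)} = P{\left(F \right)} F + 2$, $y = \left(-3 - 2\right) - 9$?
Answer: $-672$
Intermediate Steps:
$y = -14$ ($y = \left(-3 - 2\right) - 9 = -5 - 9 = -14$)
$U{\left(q,F \right)} = 2 - F$ ($U{\left(q,F \right)} = - F + 2 = 2 - F$)
$U{\left(5,-4 \right)} y 8 = \left(2 - -4\right) \left(-14\right) 8 = \left(2 + 4\right) \left(-14\right) 8 = 6 \left(-14\right) 8 = \left(-84\right) 8 = -672$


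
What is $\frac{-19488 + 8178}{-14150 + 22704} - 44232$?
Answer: $- \frac{14552763}{329} \approx -44233.0$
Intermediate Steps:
$\frac{-19488 + 8178}{-14150 + 22704} - 44232 = - \frac{11310}{8554} - 44232 = \left(-11310\right) \frac{1}{8554} - 44232 = - \frac{435}{329} - 44232 = - \frac{14552763}{329}$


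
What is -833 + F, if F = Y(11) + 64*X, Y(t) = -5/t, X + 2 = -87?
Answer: -71824/11 ≈ -6529.5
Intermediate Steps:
X = -89 (X = -2 - 87 = -89)
F = -62661/11 (F = -5/11 + 64*(-89) = -5*1/11 - 5696 = -5/11 - 5696 = -62661/11 ≈ -5696.5)
-833 + F = -833 - 62661/11 = -71824/11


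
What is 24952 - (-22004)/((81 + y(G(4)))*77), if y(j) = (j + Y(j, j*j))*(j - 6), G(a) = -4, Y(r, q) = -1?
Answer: 251712828/10087 ≈ 24954.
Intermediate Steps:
y(j) = (-1 + j)*(-6 + j) (y(j) = (j - 1)*(j - 6) = (-1 + j)*(-6 + j))
24952 - (-22004)/((81 + y(G(4)))*77) = 24952 - (-22004)/((81 + (6 + (-4)² - 7*(-4)))*77) = 24952 - (-22004)/((81 + (6 + 16 + 28))*77) = 24952 - (-22004)/((81 + 50)*77) = 24952 - (-22004)/(131*77) = 24952 - (-22004)/10087 = 24952 - 1*(-22004/10087) = 24952 + 22004/10087 = 251712828/10087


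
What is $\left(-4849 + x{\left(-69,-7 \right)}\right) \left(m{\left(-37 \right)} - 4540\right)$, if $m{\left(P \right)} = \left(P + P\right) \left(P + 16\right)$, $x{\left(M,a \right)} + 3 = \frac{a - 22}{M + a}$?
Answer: $\frac{550503439}{38} \approx 1.4487 \cdot 10^{7}$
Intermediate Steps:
$x{\left(M,a \right)} = -3 + \frac{-22 + a}{M + a}$ ($x{\left(M,a \right)} = -3 + \frac{a - 22}{M + a} = -3 + \frac{-22 + a}{M + a}$)
$m{\left(P \right)} = 2 P \left(16 + P\right)$
$\left(-4849 + x{\left(-69,-7 \right)}\right) \left(m{\left(-37 \right)} - 4540\right) = \left(-4849 + \frac{-22 - -207 - -14}{-69 - 7}\right) \left(2 \left(-37\right) \left(16 - 37\right) - 4540\right) = \left(-4849 + \frac{-22 + 207 + 14}{-76}\right) \left(2 \left(-37\right) \left(-21\right) - 4540\right) = \left(-4849 - \frac{199}{76}\right) \left(1554 - 4540\right) = \left(-4849 - \frac{199}{76}\right) \left(-2986\right) = \left(- \frac{368723}{76}\right) \left(-2986\right) = \frac{550503439}{38}$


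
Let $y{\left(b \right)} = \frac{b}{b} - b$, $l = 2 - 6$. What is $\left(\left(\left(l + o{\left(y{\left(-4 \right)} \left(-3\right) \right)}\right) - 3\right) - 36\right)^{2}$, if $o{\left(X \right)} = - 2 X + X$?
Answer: $784$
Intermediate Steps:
$l = -4$ ($l = 2 - 6 = -4$)
$y{\left(b \right)} = 1 - b$
$o{\left(X \right)} = - X$
$\left(\left(\left(l + o{\left(y{\left(-4 \right)} \left(-3\right) \right)}\right) - 3\right) - 36\right)^{2} = \left(\left(\left(-4 - \left(1 - -4\right) \left(-3\right)\right) - 3\right) - 36\right)^{2} = \left(\left(\left(-4 - \left(1 + 4\right) \left(-3\right)\right) - 3\right) - 36\right)^{2} = \left(\left(\left(-4 - 5 \left(-3\right)\right) - 3\right) - 36\right)^{2} = \left(\left(\left(-4 - -15\right) - 3\right) - 36\right)^{2} = \left(\left(\left(-4 + 15\right) - 3\right) - 36\right)^{2} = \left(\left(11 - 3\right) - 36\right)^{2} = \left(8 - 36\right)^{2} = \left(-28\right)^{2} = 784$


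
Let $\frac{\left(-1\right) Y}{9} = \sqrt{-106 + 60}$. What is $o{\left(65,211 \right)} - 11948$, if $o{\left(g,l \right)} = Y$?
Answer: $-11948 - 9 i \sqrt{46} \approx -11948.0 - 61.041 i$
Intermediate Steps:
$Y = - 9 i \sqrt{46}$ ($Y = - 9 \sqrt{-106 + 60} = - 9 \sqrt{-46} = - 9 i \sqrt{46} \approx - 61.041 i$)
$o{\left(g,l \right)} = - 9 i \sqrt{46}$
$o{\left(65,211 \right)} - 11948 = - 9 i \sqrt{46} - 11948 = -11948 - 9 i \sqrt{46}$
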